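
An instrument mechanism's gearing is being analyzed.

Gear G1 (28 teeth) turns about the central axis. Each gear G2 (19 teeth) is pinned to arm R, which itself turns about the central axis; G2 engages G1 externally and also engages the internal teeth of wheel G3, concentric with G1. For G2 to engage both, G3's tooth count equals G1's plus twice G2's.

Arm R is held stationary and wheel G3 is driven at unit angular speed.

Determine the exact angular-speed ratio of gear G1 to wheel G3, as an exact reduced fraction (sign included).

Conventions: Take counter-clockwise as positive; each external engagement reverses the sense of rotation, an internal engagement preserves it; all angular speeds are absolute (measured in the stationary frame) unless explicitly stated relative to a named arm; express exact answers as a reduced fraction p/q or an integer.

topology: planetary set — G1 28T / G2 19T / G3 66T, arm = carrier (Willis)
ring teeth: 28 + 2·19 = 66
28(ω_sun−ω_arm) = −66(ω_ring−ω_arm),  ω_arm = 0, ω_ring = 1
ω_sun = 0 − (66/28)(1−0) = -33/14
ω_out/ω_in = -33/14

-33/14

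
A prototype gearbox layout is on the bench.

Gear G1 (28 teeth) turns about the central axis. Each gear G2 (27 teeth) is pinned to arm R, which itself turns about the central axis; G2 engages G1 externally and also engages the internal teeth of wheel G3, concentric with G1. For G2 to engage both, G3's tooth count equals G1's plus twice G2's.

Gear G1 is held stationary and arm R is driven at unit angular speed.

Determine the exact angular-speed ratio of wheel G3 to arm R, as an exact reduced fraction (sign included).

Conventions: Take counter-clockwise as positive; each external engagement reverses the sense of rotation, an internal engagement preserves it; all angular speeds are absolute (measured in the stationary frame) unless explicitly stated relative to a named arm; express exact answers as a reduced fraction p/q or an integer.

55/41

class = planetary set [G3 = 28+2·27 = 82; Willis about the carrier]
ring teeth: 28 + 2·27 = 82
28(ω_sun−ω_arm) = −82(ω_ring−ω_arm),  ω_sun = 0, ω_arm = 1
ω_ring = 1 − (28/82)(0−1) = 55/41
ω_out/ω_in = 55/41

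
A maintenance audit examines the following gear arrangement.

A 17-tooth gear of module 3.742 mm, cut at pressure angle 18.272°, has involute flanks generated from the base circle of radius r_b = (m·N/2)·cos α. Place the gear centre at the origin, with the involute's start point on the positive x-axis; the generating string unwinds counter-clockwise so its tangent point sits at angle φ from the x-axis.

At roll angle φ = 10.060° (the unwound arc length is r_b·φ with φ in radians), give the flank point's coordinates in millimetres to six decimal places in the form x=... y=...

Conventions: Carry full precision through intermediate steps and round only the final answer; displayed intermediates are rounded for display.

single-mesh involute tooth geometry (17T wheel at module 3.742)
pitch radius r_p = m·N/2 = 3.742·17/2 = 31.807000
base radius r_b = r_p·cos α = 31.807000·cos 18.272° = 30.203253
roll angle φ = 10.060° = 0.17558012 rad
x = r_b·(cos φ + φ·sin φ) = 30.665230
y = r_b·(sin φ − φ·cos φ) = 0.054327

x=30.665230 y=0.054327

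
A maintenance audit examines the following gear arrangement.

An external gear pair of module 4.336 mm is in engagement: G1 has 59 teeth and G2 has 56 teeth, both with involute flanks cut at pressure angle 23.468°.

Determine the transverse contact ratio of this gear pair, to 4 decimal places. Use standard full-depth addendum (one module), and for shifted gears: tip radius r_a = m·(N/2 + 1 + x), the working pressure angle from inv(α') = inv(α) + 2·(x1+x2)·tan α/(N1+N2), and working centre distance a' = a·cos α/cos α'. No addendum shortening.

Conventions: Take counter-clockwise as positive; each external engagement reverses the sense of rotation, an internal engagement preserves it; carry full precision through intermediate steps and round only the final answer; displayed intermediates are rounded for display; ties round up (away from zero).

topology: single-mesh involute geometry — m = 4.336, 59T/56T pair
base radii: r_b1 = 117.331456, r_b2 = 111.365450
tip radii: r_a1 = 132.248000, r_a2 = 125.744000
no profile shift: α' = α, a' = a
action lengths: √(r_a1²−r_b1²) = 61.015267, √(r_a2²−r_b2²) = 58.389126
base pitch p_b = π·m·cos α = 12.495174
CR = (61.015267 + 58.389126 − 249.320000·sin 23.46800°)/12.495174 = 1.609901
contact ratio ≈ 1.6099

1.6099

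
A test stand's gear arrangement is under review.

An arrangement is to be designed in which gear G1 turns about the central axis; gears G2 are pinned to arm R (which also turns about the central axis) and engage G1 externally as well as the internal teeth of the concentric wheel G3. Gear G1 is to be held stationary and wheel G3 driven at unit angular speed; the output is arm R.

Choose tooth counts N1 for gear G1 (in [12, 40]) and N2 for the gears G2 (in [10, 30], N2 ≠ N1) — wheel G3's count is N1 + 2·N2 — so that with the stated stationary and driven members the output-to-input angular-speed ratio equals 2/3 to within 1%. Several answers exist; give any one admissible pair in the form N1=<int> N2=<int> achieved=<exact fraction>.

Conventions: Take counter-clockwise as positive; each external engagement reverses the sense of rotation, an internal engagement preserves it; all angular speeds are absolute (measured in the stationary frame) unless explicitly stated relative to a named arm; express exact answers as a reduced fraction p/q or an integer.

N1=20 N2=10 achieved=2/3

topology: planetary set — design target 2/3, arm = carrier (Willis)
Willis with ω_sun = 0: ω_arm/ω_ring = N3/(N1+N3); set equal to 2/3  ⇒  N3/N1 = (2/3)/(1 − 2/3) = 2
N3 = N1 + 2·N2  ⇒  N2/N1 = (N3/N1 − 1)/2 = (2 − 1)/2 = 1/2
smallest multiple with N1 ≥ 12 and N2 ≥ 10: k = 10  ⇒  N1 = 10·2 = 20, N2 = 10·1 = 10 (N1 ≤ 40, N2 ≤ 30, N2 ≠ N1 ✓), N3 = 20 + 2·10 = 40
check: N3/(N1+N3) with N1 = 20, N3 = 40 gives 2/3; |achieved − target| = 0 ≤ 1/150 ✓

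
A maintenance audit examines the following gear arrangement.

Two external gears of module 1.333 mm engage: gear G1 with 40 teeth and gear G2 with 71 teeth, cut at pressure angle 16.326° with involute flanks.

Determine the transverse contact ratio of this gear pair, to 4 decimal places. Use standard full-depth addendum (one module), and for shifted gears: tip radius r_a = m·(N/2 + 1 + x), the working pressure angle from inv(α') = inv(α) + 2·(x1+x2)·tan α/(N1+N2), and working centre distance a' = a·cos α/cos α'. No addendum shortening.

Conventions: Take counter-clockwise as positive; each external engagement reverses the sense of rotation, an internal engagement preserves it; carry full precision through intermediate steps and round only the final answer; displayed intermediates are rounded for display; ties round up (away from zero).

topology: single-mesh involute geometry — m = 1.333, 40T/71T pair
base radii: r_b1 = 25.585011, r_b2 = 45.413394
tip radii: r_a1 = 27.993000, r_a2 = 48.654500
no profile shift: α' = α, a' = a
action lengths: √(r_a1²−r_b1²) = 11.358489, √(r_a2²−r_b2²) = 17.460927
base pitch p_b = π·m·cos α = 4.018884
CR = (11.358489 + 17.460927 − 73.981500·sin 16.32600°)/4.018884 = 1.996338
contact ratio ≈ 1.9963

1.9963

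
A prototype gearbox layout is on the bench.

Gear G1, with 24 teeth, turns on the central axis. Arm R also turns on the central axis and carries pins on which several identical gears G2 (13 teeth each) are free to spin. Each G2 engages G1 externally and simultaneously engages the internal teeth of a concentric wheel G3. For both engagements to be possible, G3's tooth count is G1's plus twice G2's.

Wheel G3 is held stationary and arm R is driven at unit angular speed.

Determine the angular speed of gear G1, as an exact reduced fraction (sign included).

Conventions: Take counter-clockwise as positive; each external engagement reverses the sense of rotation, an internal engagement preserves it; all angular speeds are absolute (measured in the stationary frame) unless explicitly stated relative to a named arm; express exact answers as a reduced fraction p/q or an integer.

37/12

recognized (axles ride arm R): planetary set, 24/13/50 teeth
ring teeth: 24 + 2·13 = 50
24(ω_sun−ω_arm) = −50(ω_ring−ω_arm),  ω_ring = 0, ω_arm = 1
ω_sun = 1 − (50/24)(0−1) = 37/12
exact speed ratio = 37/12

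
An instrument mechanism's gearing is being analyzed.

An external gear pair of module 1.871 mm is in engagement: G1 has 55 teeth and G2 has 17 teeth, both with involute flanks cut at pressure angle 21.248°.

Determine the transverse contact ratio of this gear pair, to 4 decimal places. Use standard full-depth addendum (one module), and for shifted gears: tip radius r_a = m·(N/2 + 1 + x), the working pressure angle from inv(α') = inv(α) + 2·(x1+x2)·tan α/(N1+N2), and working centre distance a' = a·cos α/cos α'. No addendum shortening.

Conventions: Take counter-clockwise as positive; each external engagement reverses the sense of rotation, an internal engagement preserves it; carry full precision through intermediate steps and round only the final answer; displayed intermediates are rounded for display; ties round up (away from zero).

1.5913

class = single-mesh tooth geometry [involute pair 55T × 17T, m = 1.871]
base radii: r_b1 = 47.954786, r_b2 = 14.822388
tip radii: r_a1 = 53.323500, r_a2 = 17.774500
no profile shift: α' = α, a' = a
action lengths: √(r_a1²−r_b1²) = 23.318108, √(r_a2²−r_b2²) = 9.809671
base pitch p_b = π·m·cos α = 5.478342
CR = (23.318108 + 9.809671 − 67.356000·sin 21.24800°)/5.478342 = 1.591283
contact ratio ≈ 1.5913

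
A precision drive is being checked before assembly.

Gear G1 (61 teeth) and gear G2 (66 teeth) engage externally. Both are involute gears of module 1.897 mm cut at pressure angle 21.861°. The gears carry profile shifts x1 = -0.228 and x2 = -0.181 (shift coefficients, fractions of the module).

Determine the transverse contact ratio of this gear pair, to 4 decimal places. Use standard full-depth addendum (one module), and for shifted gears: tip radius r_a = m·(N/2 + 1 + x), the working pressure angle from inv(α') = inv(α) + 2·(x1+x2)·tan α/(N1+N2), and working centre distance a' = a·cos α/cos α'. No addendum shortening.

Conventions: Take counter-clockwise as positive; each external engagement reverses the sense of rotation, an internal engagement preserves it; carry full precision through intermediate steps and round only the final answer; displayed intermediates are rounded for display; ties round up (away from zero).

1.7614

topology: single-mesh involute geometry — m = 1.897, 61T/66T pair
base radii: r_b1 = 53.697891, r_b2 = 58.099357
tip radii: r_a1 = 59.322984, r_a2 = 64.154643
inv(α') = inv(21.861°) + 2·(-0.228-0.181)·tan α/(61+66) = 0.01707638  ⇒  α' = 20.89502°
a' = a·cos α / cos α' = 120.4595·cos 21.861°/cos 20.89502° = 119.667097
action lengths: √(r_a1²−r_b1²) = 25.214142, √(r_a2²−r_b2²) = 27.208140
base pitch p_b = π·m·cos α = 5.531046
CR = (25.214142 + 27.208140 − 119.667097·sin 20.89502°)/5.531046 = 1.761367
contact ratio ≈ 1.7614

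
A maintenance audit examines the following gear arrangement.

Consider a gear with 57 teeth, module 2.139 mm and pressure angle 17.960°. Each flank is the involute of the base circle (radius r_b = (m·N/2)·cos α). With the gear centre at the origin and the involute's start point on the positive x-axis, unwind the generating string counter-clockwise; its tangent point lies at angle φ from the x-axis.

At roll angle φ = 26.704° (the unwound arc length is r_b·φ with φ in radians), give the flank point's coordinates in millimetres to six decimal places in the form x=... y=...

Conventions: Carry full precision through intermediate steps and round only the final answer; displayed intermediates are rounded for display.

topology: single-mesh involute geometry — m = 2.139, N = 57
pitch radius r_p = m·N/2 = 2.139·57/2 = 60.961500
base radius r_b = r_p·cos α = 60.961500·cos 17.960° = 57.990969
roll angle φ = 26.704° = 0.46607272 rad
x = r_b·(cos φ + φ·sin φ) = 63.951537
y = r_b·(sin φ − φ·cos φ) = 1.914859

x=63.951537 y=1.914859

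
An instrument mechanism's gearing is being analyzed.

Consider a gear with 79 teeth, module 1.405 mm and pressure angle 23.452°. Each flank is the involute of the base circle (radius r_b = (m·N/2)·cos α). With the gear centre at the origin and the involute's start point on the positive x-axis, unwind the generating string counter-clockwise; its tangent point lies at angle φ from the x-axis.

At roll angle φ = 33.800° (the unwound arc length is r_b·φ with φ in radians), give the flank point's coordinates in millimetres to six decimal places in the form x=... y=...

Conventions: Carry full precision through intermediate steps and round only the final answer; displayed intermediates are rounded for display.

x=59.016136 y=3.364345

topology: single-mesh involute geometry — m = 1.405, N = 79
pitch radius r_p = m·N/2 = 1.405·79/2 = 55.497500
base radius r_b = r_p·cos α = 55.497500·cos 23.452° = 50.913063
roll angle φ = 33.800° = 0.58992129 rad
x = r_b·(cos φ + φ·sin φ) = 59.016136
y = r_b·(sin φ − φ·cos φ) = 3.364345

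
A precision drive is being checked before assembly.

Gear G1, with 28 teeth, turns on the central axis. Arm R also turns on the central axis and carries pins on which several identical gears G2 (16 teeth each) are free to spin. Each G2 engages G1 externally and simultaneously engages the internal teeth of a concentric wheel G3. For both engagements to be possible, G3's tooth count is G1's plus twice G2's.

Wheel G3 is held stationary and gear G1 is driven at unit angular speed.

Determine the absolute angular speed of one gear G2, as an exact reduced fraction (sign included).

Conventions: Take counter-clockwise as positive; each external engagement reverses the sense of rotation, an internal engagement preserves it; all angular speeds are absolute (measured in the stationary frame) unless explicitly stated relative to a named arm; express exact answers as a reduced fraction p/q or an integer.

planetary set (28T centre, 16T on arm, 60T internal) — Willis relation
ring teeth: 28 + 2·16 = 60
28(ω_sun−ω_arm) = −60(ω_ring−ω_arm),  ω_ring = 0, ω_sun = 1
28(1−ω_arm) = −60(0−ω_arm)  ⇒  88·ω_arm = 28  ⇒  ω_arm = 7/22
sun–planet mesh: 28·(1−7/22) = −16·(ω_p−ω_arm)  ⇒  ω_p−ω_arm = -105/88
ω_p = 7/22 − 105/88 = -7/8
exact speed ratio = -7/8

-7/8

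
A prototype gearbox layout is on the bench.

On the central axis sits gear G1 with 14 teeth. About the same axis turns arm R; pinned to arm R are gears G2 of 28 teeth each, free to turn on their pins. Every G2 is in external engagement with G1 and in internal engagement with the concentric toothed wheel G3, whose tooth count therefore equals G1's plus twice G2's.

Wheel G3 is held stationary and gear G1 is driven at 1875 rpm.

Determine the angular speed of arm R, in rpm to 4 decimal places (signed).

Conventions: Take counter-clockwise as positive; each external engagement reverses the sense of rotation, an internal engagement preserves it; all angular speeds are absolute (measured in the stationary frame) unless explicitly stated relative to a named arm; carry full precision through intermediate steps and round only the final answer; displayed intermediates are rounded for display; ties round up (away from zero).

class = planetary set [G3 = 14+2·28 = 70; Willis about the carrier]
normalise by the input: solve with ω_sun = 1, then scale by 1875 rpm
ring teeth: 14 + 2·28 = 70
14(ω_sun−ω_arm) = −70(ω_ring−ω_arm),  ω_ring = 0, ω_sun = 1
14(1−ω_arm) = −70(0−ω_arm)  ⇒  84·ω_arm = 14  ⇒  ω_arm = 1/6
scale: ω_arm = 1/6 × 1875 rpm = +312.5000 rpm

+312.5000 rpm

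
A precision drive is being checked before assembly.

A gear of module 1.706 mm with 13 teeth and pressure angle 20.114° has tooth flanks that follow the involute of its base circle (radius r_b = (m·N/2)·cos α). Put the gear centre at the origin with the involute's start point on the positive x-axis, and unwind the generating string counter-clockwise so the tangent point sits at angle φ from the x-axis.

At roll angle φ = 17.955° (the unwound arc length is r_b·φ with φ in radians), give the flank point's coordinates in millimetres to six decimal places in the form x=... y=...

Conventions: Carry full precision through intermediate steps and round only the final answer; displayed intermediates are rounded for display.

topology: single-mesh involute geometry — m = 1.706, N = 13
pitch radius r_p = m·N/2 = 1.706·13/2 = 11.089000
base radius r_b = r_p·cos α = 11.089000·cos 20.114° = 10.412685
roll angle φ = 17.955° = 0.31337387 rad
x = r_b·(cos φ + φ·sin φ) = 10.911480
y = r_b·(sin φ − φ·cos φ) = 0.105769

x=10.911480 y=0.105769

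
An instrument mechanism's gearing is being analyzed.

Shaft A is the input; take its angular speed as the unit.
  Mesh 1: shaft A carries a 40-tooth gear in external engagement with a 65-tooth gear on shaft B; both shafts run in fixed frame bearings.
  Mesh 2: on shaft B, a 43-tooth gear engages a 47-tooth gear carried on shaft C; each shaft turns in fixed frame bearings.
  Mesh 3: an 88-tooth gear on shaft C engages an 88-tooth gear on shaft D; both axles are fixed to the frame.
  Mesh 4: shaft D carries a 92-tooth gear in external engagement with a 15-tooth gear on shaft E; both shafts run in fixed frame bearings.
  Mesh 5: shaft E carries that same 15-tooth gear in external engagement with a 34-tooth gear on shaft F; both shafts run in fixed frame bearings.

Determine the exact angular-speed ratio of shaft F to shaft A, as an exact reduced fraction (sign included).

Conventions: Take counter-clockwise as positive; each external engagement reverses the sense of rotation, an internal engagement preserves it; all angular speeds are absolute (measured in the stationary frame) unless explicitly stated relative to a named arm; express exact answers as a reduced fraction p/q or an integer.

-15824/10387

class = fixed-axis compound train [5 meshes; 5 ratios multiply, 5 sense flips]
mesh 1 [40T→65T]: running ratio 8/13, sense −
mesh 2 [43T→47T]: running ratio 344/611, sense +
mesh 3 [88T→88T]: running ratio 344/611, sense −
mesh 4 [92T→15T]: running ratio 31648/9165, sense +
mesh 5 [15T→34T]: running ratio 15824/10387, sense −
ω_out/ω_in = -15824/10387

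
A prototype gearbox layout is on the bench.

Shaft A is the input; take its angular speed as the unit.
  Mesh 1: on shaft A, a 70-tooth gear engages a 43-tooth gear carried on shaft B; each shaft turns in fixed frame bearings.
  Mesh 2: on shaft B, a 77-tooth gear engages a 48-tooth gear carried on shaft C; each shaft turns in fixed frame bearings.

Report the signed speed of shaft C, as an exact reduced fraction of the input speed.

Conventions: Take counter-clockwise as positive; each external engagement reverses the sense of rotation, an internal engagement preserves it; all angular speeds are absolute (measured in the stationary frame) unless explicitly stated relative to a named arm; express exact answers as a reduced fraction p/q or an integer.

2-mesh fixed-axis compound train (all bearings frame-fixed)
mesh 1 [70T→43T]: |ω|/ω_in = 1×70/43 = 70/43, sense flips to −
mesh 2 [77T→48T]: |ω|/ω_in = (70/43)×77/48 = 2695/1032, sense flips to +
signed output speed (× input speed) = 2695/1032

2695/1032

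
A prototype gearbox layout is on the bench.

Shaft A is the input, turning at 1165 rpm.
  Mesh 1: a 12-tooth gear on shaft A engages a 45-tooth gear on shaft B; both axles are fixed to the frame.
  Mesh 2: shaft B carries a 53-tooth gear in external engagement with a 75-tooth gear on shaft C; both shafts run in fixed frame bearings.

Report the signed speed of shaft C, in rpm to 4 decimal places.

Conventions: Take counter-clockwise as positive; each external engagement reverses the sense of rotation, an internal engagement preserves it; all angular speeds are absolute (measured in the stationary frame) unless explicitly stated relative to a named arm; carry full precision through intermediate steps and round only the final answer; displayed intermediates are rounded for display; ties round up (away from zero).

+219.5378 rpm

class = fixed-axis compound train [2 meshes; 2 ratios multiply, 2 sense flips]
mesh 1 [12T→45T]: ω = 1165.0000×12/45 = 310.6667 rpm, sense flips to −
mesh 2 [53T→75T]: ω = 310.6667×53/75 = 219.5378 rpm, sense flips to +
signed output speed = +219.5378 rpm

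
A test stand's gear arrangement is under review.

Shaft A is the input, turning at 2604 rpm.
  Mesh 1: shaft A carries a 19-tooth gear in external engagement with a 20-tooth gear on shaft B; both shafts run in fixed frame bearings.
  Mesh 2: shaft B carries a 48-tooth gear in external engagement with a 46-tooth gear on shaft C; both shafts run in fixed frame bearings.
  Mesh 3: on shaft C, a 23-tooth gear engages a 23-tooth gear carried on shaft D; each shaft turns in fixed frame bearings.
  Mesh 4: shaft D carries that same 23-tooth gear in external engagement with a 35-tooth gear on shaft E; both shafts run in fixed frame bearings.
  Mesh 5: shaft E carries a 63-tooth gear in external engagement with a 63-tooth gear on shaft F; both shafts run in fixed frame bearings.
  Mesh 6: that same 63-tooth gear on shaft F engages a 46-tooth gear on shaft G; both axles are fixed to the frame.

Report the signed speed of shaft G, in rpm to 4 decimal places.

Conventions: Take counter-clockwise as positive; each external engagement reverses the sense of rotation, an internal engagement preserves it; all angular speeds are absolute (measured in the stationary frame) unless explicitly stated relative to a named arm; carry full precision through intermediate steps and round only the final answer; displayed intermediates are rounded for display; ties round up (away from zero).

+2323.2209 rpm

6-mesh fixed-axis compound train (all bearings frame-fixed)
mesh 1 [19T→20T]: ω = 2604.0000×19/20 = 2473.8000 rpm, sense flips to −
mesh 2 [48T→46T]: ω = 2473.8000×48/46 = 2581.3565 rpm, sense flips to +
mesh 3 [23T→23T]: ω = 2581.3565×23/23 = 2581.3565 rpm, sense flips to −
mesh 4 [23T→35T]: ω = 2581.3565×23/35 = 1696.3200 rpm, sense flips to +
mesh 5 [63T→63T]: ω = 1696.3200×63/63 = 1696.3200 rpm, sense flips to −
mesh 6 [63T→46T]: ω = 1696.3200×63/46 = 2323.2209 rpm, sense flips to +
signed output speed = +2323.2209 rpm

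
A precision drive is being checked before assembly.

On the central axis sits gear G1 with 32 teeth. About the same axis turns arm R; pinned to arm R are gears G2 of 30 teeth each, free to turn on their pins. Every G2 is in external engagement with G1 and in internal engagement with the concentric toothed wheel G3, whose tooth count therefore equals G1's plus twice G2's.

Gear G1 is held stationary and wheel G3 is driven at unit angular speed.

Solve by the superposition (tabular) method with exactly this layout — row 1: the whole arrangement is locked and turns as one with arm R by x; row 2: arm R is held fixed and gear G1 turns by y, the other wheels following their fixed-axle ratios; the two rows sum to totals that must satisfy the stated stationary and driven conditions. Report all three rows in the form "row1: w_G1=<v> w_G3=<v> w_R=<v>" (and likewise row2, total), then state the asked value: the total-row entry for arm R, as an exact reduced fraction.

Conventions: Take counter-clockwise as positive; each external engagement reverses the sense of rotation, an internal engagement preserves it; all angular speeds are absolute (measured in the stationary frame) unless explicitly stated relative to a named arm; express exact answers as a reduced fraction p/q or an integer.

planetary set (32T centre, 30T on arm, 92T internal) — Willis relation
superposition row 1 [locked train]: every member turns x
superposition row 2 [arm held]: sun y, ring −(32/92)·y, arm 0
boundary: total ω_sun = x + y = 0 and total ω_ring = x − (32/92)·y = 1  ⇒  y = -23/31, x = 23/31
row 2 ring = −(32/92)·(-23/31) = 8/31
totals (row 1 + row 2): sun 23/31 + (-23/31) = 0, ring 23/31 + 8/31 = 1, arm 23/31 + 0 = 23/31
asked cell (total, arm) = 23/31

row1: w_G1=23/31 w_G3=23/31 w_R=23/31
row2: w_G1=-23/31 w_G3=8/31 w_R=0
total: w_G1=0 w_G3=1 w_R=23/31
asked value: 23/31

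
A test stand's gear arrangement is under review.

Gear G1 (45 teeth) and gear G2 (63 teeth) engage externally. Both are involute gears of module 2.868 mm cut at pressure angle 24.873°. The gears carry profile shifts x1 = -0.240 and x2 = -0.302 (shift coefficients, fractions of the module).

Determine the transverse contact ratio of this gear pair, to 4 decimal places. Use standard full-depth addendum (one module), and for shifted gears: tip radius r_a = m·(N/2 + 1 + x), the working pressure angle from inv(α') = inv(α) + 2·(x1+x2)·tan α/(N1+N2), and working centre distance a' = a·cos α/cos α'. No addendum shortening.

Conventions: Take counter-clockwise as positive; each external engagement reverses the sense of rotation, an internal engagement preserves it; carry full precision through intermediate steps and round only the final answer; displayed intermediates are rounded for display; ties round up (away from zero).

1.6227

class = single-mesh tooth geometry [involute pair 45T × 63T, m = 2.868]
base radii: r_b1 = 58.544347, r_b2 = 81.962086
tip radii: r_a1 = 66.709680, r_a2 = 92.343864
inv(α') = inv(24.873°) + 2·(-0.240-0.302)·tan α/(45+63) = 0.02484286  ⇒  α' = 23.55527°
a' = a·cos α / cos α' = 154.8720·cos 24.873°/cos 23.55527° = 153.278352
action lengths: √(r_a1²−r_b1²) = 31.980320, √(r_a2²−r_b2²) = 42.539461
base pitch p_b = π·m·cos α = 8.174333
CR = (31.980320 + 42.539461 − 153.278352·sin 23.55527°)/8.174333 = 1.622715
contact ratio ≈ 1.6227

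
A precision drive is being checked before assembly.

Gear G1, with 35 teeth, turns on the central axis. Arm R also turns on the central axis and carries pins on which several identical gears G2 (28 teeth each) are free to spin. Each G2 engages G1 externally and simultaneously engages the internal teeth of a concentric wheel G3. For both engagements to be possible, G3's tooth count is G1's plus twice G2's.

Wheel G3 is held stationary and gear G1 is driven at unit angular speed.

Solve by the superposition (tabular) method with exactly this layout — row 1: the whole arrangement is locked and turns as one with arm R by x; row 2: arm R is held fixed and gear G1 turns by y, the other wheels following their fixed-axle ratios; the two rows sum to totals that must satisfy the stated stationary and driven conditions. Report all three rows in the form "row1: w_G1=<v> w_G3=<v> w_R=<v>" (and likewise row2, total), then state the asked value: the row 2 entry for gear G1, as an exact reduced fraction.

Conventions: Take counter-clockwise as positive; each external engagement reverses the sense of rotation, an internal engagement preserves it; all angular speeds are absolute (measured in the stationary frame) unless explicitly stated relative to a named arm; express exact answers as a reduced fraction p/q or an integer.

planetary set (35T centre, 28T on arm, 91T internal) — Willis relation
row 1 (train locked, turned with arm): all members turn x
row 2 — arm fixed, fixed-axis ratios: sun y, ring −(35/91)·y, arm 0
boundary: total ω_ring = x − (35/91)·y = 0 and total ω_sun = x + y = 1  ⇒  y = 13/18, x = 5/18
row 2 ring = −(35/91)·13/18 = -5/18
totals (row 1 + row 2): sun 5/18 + 13/18 = 1, ring 5/18 + (-5/18) = 0, arm 5/18 + 0 = 5/18
asked cell (row2, sun) = 13/18

row1: w_G1=5/18 w_G3=5/18 w_R=5/18
row2: w_G1=13/18 w_G3=-5/18 w_R=0
total: w_G1=1 w_G3=0 w_R=5/18
asked value: 13/18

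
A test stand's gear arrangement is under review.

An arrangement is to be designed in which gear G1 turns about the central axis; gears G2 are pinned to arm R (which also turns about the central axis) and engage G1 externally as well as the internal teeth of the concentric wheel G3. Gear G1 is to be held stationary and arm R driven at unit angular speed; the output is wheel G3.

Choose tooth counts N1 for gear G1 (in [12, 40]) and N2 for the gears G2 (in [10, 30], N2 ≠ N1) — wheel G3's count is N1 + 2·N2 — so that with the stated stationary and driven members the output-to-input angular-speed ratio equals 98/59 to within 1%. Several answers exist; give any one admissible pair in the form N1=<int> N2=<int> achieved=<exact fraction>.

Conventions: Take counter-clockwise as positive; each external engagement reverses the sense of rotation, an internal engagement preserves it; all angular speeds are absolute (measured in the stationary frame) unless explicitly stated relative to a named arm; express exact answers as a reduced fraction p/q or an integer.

class = planetary set [ratio 98/59 wanted; Willis about the carrier]
Willis with ω_sun = 0: ω_ring/ω_arm = (N1+N3)/N3; set equal to 98/59  ⇒  N3/N1 = 1/(98/59 − 1) = 59/39
N3 = N1 + 2·N2  ⇒  N2/N1 = (N3/N1 − 1)/2 = (59/39 − 1)/2 = 10/39
smallest multiple with N1 ≥ 12 and N2 ≥ 10: k = 1  ⇒  N1 = 1·39 = 39, N2 = 1·10 = 10 (N1 ≤ 40, N2 ≤ 30, N2 ≠ N1 ✓), N3 = 39 + 2·10 = 59
check: (N1+N3)/N3 with N1 = 39, N3 = 59 gives 98/59; |achieved − target| = 0 ≤ 49/2950 ✓

N1=39 N2=10 achieved=98/59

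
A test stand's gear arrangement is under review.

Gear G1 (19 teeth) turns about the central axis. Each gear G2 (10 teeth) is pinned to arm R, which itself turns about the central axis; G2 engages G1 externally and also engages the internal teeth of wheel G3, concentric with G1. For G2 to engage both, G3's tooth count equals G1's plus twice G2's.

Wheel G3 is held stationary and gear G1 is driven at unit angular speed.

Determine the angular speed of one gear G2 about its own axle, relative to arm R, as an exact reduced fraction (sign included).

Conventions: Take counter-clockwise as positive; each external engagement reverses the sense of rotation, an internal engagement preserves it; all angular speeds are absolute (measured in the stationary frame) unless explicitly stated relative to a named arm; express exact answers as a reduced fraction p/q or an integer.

-741/580

topology: planetary set — G1 19T / G2 10T / G3 39T, arm = carrier (Willis)
ring teeth: 19 + 2·10 = 39
19(ω_sun−ω_arm) = −39(ω_ring−ω_arm),  ω_ring = 0, ω_sun = 1
19(1−ω_arm) = −39(0−ω_arm)  ⇒  58·ω_arm = 19  ⇒  ω_arm = 19/58
sun–planet mesh: 19·(1−19/58) = −10·(ω_p−ω_arm)  ⇒  ω_p−ω_arm = -741/580
exact speed ratio = -741/580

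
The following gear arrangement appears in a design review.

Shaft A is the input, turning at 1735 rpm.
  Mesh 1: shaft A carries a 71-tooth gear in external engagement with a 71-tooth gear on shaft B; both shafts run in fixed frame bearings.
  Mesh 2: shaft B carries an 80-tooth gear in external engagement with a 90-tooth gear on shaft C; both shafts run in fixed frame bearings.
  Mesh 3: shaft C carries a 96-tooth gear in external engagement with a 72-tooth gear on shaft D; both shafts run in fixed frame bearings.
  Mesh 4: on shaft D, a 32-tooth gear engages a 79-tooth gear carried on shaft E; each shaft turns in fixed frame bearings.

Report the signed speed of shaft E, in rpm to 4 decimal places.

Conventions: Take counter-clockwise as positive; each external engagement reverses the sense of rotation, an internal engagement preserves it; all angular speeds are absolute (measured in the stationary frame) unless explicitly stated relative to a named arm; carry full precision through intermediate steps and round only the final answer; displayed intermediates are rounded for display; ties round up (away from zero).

+832.9301 rpm

topology: fixed-axis compound train — 4 meshes, A→E
mesh 1 [71T→71T]: ω = 1735.0000×71/71 = 1735.0000 rpm, sense flips to −
mesh 2 [80T→90T]: ω = 1735.0000×80/90 = 1542.2222 rpm, sense flips to +
mesh 3 [96T→72T]: ω = 1542.2222×96/72 = 2056.2963 rpm, sense flips to −
mesh 4 [32T→79T]: ω = 2056.2963×32/79 = 832.9301 rpm, sense flips to +
signed output speed = +832.9301 rpm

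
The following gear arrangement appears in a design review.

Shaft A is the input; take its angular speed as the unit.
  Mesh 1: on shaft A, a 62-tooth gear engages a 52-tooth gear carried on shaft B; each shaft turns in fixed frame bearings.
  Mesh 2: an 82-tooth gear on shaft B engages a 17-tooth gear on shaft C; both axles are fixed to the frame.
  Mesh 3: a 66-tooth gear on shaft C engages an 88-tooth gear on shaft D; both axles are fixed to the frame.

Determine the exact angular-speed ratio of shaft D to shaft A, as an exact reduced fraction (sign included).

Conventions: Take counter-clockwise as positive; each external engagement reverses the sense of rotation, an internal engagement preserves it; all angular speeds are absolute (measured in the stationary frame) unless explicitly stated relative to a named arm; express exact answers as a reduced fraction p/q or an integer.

class = fixed-axis compound train [3 meshes; 3 ratios multiply, 3 sense flips]
mesh 1 [62T→52T]: running ratio 31/26, sense −
mesh 2 [82T→17T]: running ratio 1271/221, sense +
mesh 3 [66T→88T]: running ratio 3813/884, sense −
ω_out/ω_in = -3813/884

-3813/884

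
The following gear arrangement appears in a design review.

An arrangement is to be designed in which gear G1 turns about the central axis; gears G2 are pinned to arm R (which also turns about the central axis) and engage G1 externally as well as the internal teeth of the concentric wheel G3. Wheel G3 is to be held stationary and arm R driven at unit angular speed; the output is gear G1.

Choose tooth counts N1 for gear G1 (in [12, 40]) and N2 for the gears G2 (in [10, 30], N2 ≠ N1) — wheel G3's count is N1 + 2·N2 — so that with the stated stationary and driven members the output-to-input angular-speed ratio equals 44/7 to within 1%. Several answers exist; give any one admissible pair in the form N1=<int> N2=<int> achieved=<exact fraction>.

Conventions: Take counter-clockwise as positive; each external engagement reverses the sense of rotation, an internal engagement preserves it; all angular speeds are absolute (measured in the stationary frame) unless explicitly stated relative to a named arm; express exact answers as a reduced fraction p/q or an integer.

design class (target 44/7): planetary set
Willis with ω_ring = 0: ω_sun/ω_arm = (N1+N3)/N1; set equal to 44/7  ⇒  N3/N1 = 44/7 − 1 = 37/7
N3 = N1 + 2·N2  ⇒  N2/N1 = (N3/N1 − 1)/2 = (37/7 − 1)/2 = 15/7
smallest multiple with N1 ≥ 12 and N2 ≥ 10: k = 2  ⇒  N1 = 2·7 = 14, N2 = 2·15 = 30 (N1 ≤ 40, N2 ≤ 30, N2 ≠ N1 ✓), N3 = 14 + 2·30 = 74
check: (N1+N3)/N1 with N1 = 14, N3 = 74 gives 44/7; |achieved − target| = 0 ≤ 11/175 ✓

N1=14 N2=30 achieved=44/7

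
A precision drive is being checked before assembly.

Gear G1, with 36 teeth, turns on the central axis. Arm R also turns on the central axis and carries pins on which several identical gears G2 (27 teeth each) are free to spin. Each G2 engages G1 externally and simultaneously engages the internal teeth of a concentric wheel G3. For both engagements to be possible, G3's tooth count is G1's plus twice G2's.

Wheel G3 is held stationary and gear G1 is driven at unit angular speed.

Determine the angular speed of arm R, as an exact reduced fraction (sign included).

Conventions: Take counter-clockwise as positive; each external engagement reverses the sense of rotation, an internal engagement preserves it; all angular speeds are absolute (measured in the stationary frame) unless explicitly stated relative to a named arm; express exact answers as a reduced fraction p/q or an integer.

planetary set (36T centre, 27T on arm, 90T internal) — Willis relation
ring teeth: 36 + 2·27 = 90
36(ω_sun−ω_arm) = −90(ω_ring−ω_arm),  ω_ring = 0, ω_sun = 1
36(1−ω_arm) = −90(0−ω_arm)  ⇒  126·ω_arm = 36  ⇒  ω_arm = 2/7
exact speed ratio = 2/7

2/7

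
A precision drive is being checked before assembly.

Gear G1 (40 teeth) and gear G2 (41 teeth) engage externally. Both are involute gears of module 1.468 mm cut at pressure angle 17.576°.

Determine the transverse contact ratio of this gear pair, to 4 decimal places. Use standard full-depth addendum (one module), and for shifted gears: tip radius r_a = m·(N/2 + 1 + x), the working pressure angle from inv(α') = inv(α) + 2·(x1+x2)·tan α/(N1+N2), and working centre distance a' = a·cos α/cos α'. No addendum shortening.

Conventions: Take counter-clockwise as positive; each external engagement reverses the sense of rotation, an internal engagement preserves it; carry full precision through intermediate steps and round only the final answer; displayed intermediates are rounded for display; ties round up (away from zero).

recognized (one external pair, fixed centres): single-mesh tooth geometry, m = 1.468, N1 = 40, N2 = 41
base radii: r_b1 = 27.989394, r_b2 = 28.689129
tip radii: r_a1 = 30.828000, r_a2 = 31.562000
no profile shift: α' = α, a' = a
action lengths: √(r_a1²−r_b1²) = 12.921277, √(r_a2²−r_b2²) = 13.156509
base pitch p_b = π·m·cos α = 4.396564
CR = (12.921277 + 13.156509 − 59.454000·sin 17.57600°)/4.396564 = 1.847904
contact ratio ≈ 1.8479

1.8479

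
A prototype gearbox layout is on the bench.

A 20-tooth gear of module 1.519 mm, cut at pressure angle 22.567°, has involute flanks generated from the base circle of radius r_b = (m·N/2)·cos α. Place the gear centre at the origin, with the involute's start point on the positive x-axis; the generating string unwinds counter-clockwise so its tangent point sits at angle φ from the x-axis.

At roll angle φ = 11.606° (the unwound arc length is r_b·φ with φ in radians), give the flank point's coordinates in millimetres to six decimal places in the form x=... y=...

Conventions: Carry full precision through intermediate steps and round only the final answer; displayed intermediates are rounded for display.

x=14.311752 y=0.038702

class = single-mesh tooth geometry [base-circle involute, m = 1.519, 20T]
pitch radius r_p = m·N/2 = 1.519·20/2 = 15.190000
base radius r_b = r_p·cos α = 15.190000·cos 22.567° = 14.026923
roll angle φ = 11.606° = 0.20256291 rad
x = r_b·(cos φ + φ·sin φ) = 14.311752
y = r_b·(sin φ − φ·cos φ) = 0.038702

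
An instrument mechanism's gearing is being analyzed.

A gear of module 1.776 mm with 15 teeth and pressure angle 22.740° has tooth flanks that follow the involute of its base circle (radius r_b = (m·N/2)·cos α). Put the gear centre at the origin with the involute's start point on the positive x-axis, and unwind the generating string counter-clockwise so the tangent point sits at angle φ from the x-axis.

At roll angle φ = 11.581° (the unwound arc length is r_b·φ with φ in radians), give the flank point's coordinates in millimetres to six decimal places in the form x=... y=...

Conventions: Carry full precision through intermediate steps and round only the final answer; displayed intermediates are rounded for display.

class = single-mesh tooth geometry [base-circle involute, m = 1.776, 15T]
pitch radius r_p = m·N/2 = 1.776·15/2 = 13.320000
base radius r_b = r_p·cos α = 13.320000·cos 22.740° = 12.284616
roll angle φ = 11.581° = 0.20212658 rad
x = r_b·(cos φ + φ·sin φ) = 12.533003
y = r_b·(sin φ − φ·cos φ) = 0.033677

x=12.533003 y=0.033677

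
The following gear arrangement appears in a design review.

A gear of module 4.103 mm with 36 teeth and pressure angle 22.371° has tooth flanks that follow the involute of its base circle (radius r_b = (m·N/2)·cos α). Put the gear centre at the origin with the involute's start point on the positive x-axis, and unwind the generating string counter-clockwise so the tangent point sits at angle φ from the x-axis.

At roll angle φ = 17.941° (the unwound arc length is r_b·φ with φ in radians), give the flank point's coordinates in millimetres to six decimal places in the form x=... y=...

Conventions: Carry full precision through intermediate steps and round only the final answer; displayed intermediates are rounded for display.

x=71.562230 y=0.692117

single-mesh involute tooth geometry (36T wheel at module 4.103)
pitch radius r_p = m·N/2 = 4.103·36/2 = 73.854000
base radius r_b = r_p·cos α = 73.854000·cos 22.371° = 68.295659
roll angle φ = 17.941° = 0.31312952 rad
x = r_b·(cos φ + φ·sin φ) = 71.562230
y = r_b·(sin φ − φ·cos φ) = 0.692117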